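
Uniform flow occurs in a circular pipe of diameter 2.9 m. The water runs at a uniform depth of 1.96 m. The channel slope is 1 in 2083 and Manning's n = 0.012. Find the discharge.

For a circular section of diameter D = 2.9 m at depth y = 1.96 m, the central angle is θ = 2 arccos(1 − 2y/D) = 3.86 rad. Then A = (D²/8)(θ − sin θ) = 4.751 m² and P = Dθ/2 = 5.598 m.
Hydraulic radius R = A/P = 4.751/5.598 = 0.8487 m.
Manning's equation: Q = (1/n) A R^(2/3) S^(1/2) = (1/0.012) × 4.751 × 0.8487^(2/3) × 0.0004801^(1/2) = 7.78 m³/s.

Q = 7.78 m³/s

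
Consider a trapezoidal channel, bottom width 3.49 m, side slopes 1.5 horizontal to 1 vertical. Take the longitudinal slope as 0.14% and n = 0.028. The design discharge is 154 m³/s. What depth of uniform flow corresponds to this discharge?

y_n = 5.26 m

Manning's equation rearranged: A R^(2/3) = nQ / (1·√S) = 0.028 × 154 / (√0.0014) = 115.2.
Try y = 3.81 m: A R^(2/3) = 56.33 — low.
Try y = 5.26 m: A R^(2/3) = 115.1 — close enough.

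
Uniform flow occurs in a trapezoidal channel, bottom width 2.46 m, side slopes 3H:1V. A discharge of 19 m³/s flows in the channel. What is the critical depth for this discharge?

y_c = 1.18 m

At critical depth, Q² T / (g A³) = 1, i.e. A³/T = Q²/g = 19²/9.81 = 36.8.
At y = 0.881 m: A³/T = 11.73 — low.
At y = 1.43 m: A³/T = 81.46 — high.
At y = 1.18 m: A³/T = 37.2 — ≈ 36.8.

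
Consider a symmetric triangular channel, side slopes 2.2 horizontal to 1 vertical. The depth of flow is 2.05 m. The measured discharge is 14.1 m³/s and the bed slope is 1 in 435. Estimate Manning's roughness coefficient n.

For a triangular section with side slope z = 2.2: A = zy² = 2.2×2.05² = 9.245 m²; P = 2y√(1+z²) = 2×2.05×2.417 = 9.908 m.
Hydraulic radius R = A/P = 9.245/9.908 = 0.9331 m.
Rearranging Manning's equation: n = (1/Q) A R^(2/3) S^(1/2) = (1/14.1) × 9.245 × 0.9331^(2/3) × √0.002299 = 0.03.

n = 0.03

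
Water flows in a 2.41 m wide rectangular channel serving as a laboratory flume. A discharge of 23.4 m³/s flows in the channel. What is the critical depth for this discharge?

For a rectangular channel, critical depth y_c = (q²/g)^(1/3) where q = Q/b = 23.4/2.41 = 9.71 m²/s.
So y_c = (9.71²/9.81)^(1/3) = 2.13 m.

y_c = 2.13 m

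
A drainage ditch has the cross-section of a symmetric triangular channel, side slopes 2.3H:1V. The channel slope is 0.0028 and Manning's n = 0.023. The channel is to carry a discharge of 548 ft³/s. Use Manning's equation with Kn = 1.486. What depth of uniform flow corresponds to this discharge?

Manning's equation rearranged: A R^(2/3) = nQ / (1.486·√S) = 0.023 × 548 / (1.486 × √0.0028) = 160.3.
At y = 6.77 ft: A R^(2/3) = 224.3 — high.
At y = 5.97 ft: A R^(2/3) = 160.4 — close enough.

y_n = 5.97 ft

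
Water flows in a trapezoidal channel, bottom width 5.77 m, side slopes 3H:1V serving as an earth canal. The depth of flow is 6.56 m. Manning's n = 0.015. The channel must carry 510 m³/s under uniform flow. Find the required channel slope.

With bottom width b = 5.77 m and side slope z = 3: A = (b + zy)y = (5.77 + 3×6.56)×6.56 = 167 m²; P = b + 2y√(1+z²) = 5.77 + 2×6.56×3.162 = 47.26 m.
Hydraulic radius R = A/P = 167/47.26 = 3.533 m.
From Manning's equation, S = [nQ / (1 A R^(2/3))]² = [0.015 × 510 / (1 × 167 × 3.533^(2/3))]² = 0.00039.

S = 0.00039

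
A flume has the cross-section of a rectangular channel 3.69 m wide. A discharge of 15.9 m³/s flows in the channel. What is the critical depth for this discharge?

y_c = 1.24 m

For a rectangular channel, critical depth y_c = (q²/g)^(1/3) where q = Q/b = 15.9/3.69 = 4.309 m²/s.
So y_c = (4.309²/9.81)^(1/3) = 1.24 m.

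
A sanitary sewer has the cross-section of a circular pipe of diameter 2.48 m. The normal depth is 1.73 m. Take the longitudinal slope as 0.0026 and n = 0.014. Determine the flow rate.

For a circular section of diameter D = 2.48 m at depth y = 1.73 m, the central angle is θ = 2 arccos(1 − 2y/D) = 3.954 rad. Then A = (D²/8)(θ − sin θ) = 3.598 m² and P = Dθ/2 = 4.903 m.
Hydraulic radius R = A/P = 3.598/4.903 = 0.7338 m.
Manning's equation: Q = (1/n) A R^(2/3) S^(1/2) = (1/0.014) × 3.598 × 0.7338^(2/3) × 0.0026^(1/2) = 10.7 m³/s.

Q = 10.7 m³/s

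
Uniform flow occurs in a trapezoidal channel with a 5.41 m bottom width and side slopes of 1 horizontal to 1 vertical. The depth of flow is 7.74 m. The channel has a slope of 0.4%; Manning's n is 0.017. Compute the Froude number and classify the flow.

With bottom width b = 5.41 m and side slope z = 1: A = (b + zy)y = (5.41 + 1×7.74)×7.74 = 101.8 m²; P = b + 2y√(1+z²) = 5.41 + 2×7.74×1.414 = 27.3 m.
Hydraulic radius R = A/P = 101.8/27.3 = 3.728 m.
V = (1/n) R^(2/3) √S = (1/0.017) × 3.728^(2/3) × √0.004 = 8.945 m/s. Hydraulic depth D_h = A/T = 101.8/20.89 = 4.872 m.
Froude number Fr = V/√(g·D_h) = 8.945/√(9.81×4.872) = 1.29, which is greater than 1, so the flow is supercritical.

supercritical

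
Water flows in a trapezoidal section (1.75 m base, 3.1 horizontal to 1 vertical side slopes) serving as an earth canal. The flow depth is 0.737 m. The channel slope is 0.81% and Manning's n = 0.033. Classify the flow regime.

With bottom width b = 1.75 m and side slope z = 3.1: A = (b + zy)y = (1.75 + 3.1×0.737)×0.737 = 2.974 m²; P = b + 2y√(1+z²) = 1.75 + 2×0.737×3.257 = 6.551 m.
Hydraulic radius R = A/P = 2.974/6.551 = 0.4539 m.
V = (1/n) R^(2/3) √S = (1/0.033) × 0.4539^(2/3) × √0.0081 = 1.611 m/s. Hydraulic depth D_h = A/T = 2.974/6.319 = 0.4705 m.
Froude number Fr = V/√(g·D_h) = 1.611/√(9.81×0.4705) = 0.75, which is less than 1, so the flow is subcritical.

subcritical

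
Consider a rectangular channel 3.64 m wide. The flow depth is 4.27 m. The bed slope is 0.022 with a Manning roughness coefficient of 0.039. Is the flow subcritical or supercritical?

Flow area A = b·y = 3.64 × 4.27 = 15.54 m². Wetted perimeter P = b + 2y = 3.64 + 2×4.27 = 12.18 m.
Hydraulic radius R = A/P = 15.54/12.18 = 1.276 m.
V = (1/n) R^(2/3) √S = (1/0.039) × 1.276^(2/3) × √0.022 = 4.474 m/s. Hydraulic depth D_h = A/T = 15.54/3.64 = 4.27 m.
Froude number Fr = V/√(g·D_h) = 4.474/√(9.81×4.27) = 0.691, which is less than 1, so the flow is subcritical.

subcritical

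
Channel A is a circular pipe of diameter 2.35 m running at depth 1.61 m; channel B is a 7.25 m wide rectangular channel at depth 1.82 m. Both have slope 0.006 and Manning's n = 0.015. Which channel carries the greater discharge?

Channel A: For a circular section of diameter D = 2.35 m at depth y = 1.61 m, the central angle is θ = 2 arccos(1 − 2y/D) = 3.9 rad. Then A = (D²/8)(θ − sin θ) = 3.167 m² and P = Dθ/2 = 4.583 m. Hydraulic radius R = A/P = 3.167/4.583 = 0.6911 m. Q_A = (1/0.015)·3.167·0.6911^(2/3)·√0.006 = 12.78 m³/s.
Channel B: Flow area A = b·y = 7.25 × 1.82 = 13.2 m². Wetted perimeter P = b + 2y = 7.25 + 2×1.82 = 10.89 m. Hydraulic radius R = A/P = 13.2/10.89 = 1.212 m. Q_B = (1/0.015)·13.2·1.212^(2/3)·√0.006 = 77.44 m³/s.
Q_A = 12.78 m³/s vs Q_B = 77.44 m³/s, so channel B carries more.

channel B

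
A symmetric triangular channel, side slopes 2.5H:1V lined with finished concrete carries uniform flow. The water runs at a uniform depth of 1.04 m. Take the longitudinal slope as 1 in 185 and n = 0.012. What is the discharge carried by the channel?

For a triangular section with side slope z = 2.5: A = zy² = 2.5×1.04² = 2.704 m²; P = 2y√(1+z²) = 2×1.04×2.693 = 5.601 m.
Hydraulic radius R = A/P = 2.704/5.601 = 0.4828 m.
Manning's equation: Q = (1/n) A R^(2/3) S^(1/2) = (1/0.012) × 2.704 × 0.4828^(2/3) × 0.005405^(1/2) = 10.2 m³/s.

Q = 10.2 m³/s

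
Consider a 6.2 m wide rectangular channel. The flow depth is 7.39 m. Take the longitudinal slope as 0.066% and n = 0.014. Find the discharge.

Flow area A = b·y = 6.2 × 7.39 = 45.82 m². Wetted perimeter P = b + 2y = 6.2 + 2×7.39 = 20.98 m.
Hydraulic radius R = A/P = 45.82/20.98 = 2.184 m.
Manning's equation: Q = (1/n) A R^(2/3) S^(1/2) = (1/0.014) × 45.82 × 2.184^(2/3) × 0.00066^(1/2) = 142 m³/s.

Q = 142 m³/s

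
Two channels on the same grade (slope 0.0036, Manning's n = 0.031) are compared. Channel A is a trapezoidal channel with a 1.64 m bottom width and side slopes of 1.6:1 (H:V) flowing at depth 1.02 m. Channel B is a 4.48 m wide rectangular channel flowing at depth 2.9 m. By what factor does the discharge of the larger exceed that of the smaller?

Channel A: With bottom width b = 1.64 m and side slope z = 1.6: A = (b + zy)y = (1.64 + 1.6×1.02)×1.02 = 3.337 m²; P = b + 2y√(1+z²) = 1.64 + 2×1.02×1.887 = 5.489 m. Hydraulic radius R = A/P = 3.337/5.489 = 0.608 m. Q_A = (1/0.031)·3.337·0.608^(2/3)·√0.0036 = 4.636 m³/s.
Channel B: Flow area A = b·y = 4.48 × 2.9 = 12.99 m². Wetted perimeter P = b + 2y = 4.48 + 2×2.9 = 10.28 m. Hydraulic radius R = A/P = 12.99/10.28 = 1.264 m. Q_B = (1/0.031)·12.99·1.264^(2/3)·√0.0036 = 29.39 m³/s.
The larger discharge is 29.39 m³/s and the smaller is 4.636 m³/s; the ratio is 6.34.

6.34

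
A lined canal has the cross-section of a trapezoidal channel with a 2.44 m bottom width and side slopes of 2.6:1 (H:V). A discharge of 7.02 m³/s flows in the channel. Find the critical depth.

At critical depth, Q² T / (g A³) = 1, i.e. A³/T = Q²/g = 7.02²/9.81 = 5.023.
Try y = 0.498 m: A³/T = 1.279 — short.
Try y = 0.877 m: A³/T = 10.13 — over.
Try y = 0.727 m: A³/T = 5.015 — close enough.

y_c = 0.727 m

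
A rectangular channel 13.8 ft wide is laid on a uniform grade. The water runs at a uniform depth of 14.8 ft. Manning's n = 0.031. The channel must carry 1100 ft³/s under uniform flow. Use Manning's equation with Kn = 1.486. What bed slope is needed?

S = 0.0016

Flow area A = b·y = 13.8 × 14.8 = 204.2 ft². Wetted perimeter P = b + 2y = 13.8 + 2×14.8 = 43.4 ft.
Hydraulic radius R = A/P = 204.2/43.4 = 4.706 ft.
From Manning's equation, S = [nQ / (1.486 A R^(2/3))]² = [0.031 × 1100 / (1.486 × 204.2 × 4.706^(2/3))]² = 0.0016.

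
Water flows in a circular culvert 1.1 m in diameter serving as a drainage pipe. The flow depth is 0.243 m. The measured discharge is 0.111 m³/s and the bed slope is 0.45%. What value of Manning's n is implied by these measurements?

n = 0.026

For a circular section of diameter D = 1.1 m at depth y = 0.243 m, the central angle is θ = 2 arccos(1 − 2y/D) = 1.957 rad. Then A = (D²/8)(θ − sin θ) = 0.1559 m² and P = Dθ/2 = 1.076 m.
Hydraulic radius R = A/P = 0.1559/1.076 = 0.1449 m.
Rearranging Manning's equation: n = (1/Q) A R^(2/3) S^(1/2) = (1/0.111) × 0.1559 × 0.1449^(2/3) × √0.0045 = 0.026.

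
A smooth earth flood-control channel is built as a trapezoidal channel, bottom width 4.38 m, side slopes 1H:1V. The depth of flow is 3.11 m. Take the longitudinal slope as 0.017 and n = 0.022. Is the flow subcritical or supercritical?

With bottom width b = 4.38 m and side slope z = 1: A = (b + zy)y = (4.38 + 1×3.11)×3.11 = 23.29 m²; P = b + 2y√(1+z²) = 4.38 + 2×3.11×1.414 = 13.18 m.
Hydraulic radius R = A/P = 23.29/13.18 = 1.768 m.
V = (1/n) R^(2/3) √S = (1/0.022) × 1.768^(2/3) × √0.017 = 8.665 m/s. Hydraulic depth D_h = A/T = 23.29/10.6 = 2.198 m.
Froude number Fr = V/√(g·D_h) = 8.665/√(9.81×2.198) = 1.87, which is greater than 1, so the flow is supercritical.

supercritical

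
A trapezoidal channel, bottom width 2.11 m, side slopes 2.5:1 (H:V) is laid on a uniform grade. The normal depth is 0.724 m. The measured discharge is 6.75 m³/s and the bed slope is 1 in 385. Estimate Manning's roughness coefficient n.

n = 0.013

With bottom width b = 2.11 m and side slope z = 2.5: A = (b + zy)y = (2.11 + 2.5×0.724)×0.724 = 2.838 m²; P = b + 2y√(1+z²) = 2.11 + 2×0.724×2.693 = 6.009 m.
Hydraulic radius R = A/P = 2.838/6.009 = 0.4723 m.
Rearranging Manning's equation: n = (1/Q) A R^(2/3) S^(1/2) = (1/6.75) × 2.838 × 0.4723^(2/3) × √0.002597 = 0.013.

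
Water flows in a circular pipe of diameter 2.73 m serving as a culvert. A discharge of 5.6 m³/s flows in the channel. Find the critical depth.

y_c = 1.04 m

At critical depth, Q² T / (g A³) = 1, i.e. A³/T = Q²/g = 5.6²/9.81 = 3.197.
At y = 1.15 m: A³/T = 4.766 — high.
At y = 1.04 m: A³/T = 3.239 — matches.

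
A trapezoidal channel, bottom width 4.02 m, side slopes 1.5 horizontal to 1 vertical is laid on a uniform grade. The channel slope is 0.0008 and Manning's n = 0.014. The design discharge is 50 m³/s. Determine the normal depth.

y_n = 2.47 m

Manning's equation rearranged: A R^(2/3) = nQ / (1·√S) = 0.014 × 50 / (√0.0008) = 24.75.
At y = 2.98 m: A R^(2/3) = 36.23 — high.
At y = 1.75 m: A R^(2/3) = 12.58 — low.
At y = 2.47 m: A R^(2/3) = 24.74 — ≈ 24.75.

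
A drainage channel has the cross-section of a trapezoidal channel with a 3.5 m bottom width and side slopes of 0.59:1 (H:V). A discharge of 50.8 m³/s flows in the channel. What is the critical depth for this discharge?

At critical depth, Q² T / (g A³) = 1, i.e. A³/T = Q²/g = 50.8²/9.81 = 263.1.
At y = 2.93 m: A³/T = 516.8 — too large.
At y = 2.41 m: A³/T = 263.1 — close enough.

y_c = 2.41 m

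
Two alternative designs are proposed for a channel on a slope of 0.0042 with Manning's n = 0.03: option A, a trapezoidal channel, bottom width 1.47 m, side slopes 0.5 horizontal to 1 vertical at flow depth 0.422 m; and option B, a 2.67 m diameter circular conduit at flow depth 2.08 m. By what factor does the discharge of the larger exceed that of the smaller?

13

Channel A: With bottom width b = 1.47 m and side slope z = 0.5: A = (b + zy)y = (1.47 + 0.5×0.422)×0.422 = 0.7094 m²; P = b + 2y√(1+z²) = 1.47 + 2×0.422×1.118 = 2.414 m. Hydraulic radius R = A/P = 0.7094/2.414 = 0.2939 m. Q_A = (1/0.03)·0.7094·0.2939^(2/3)·√0.0042 = 0.6774 m³/s.
Channel B: For a circular section of diameter D = 2.67 m at depth y = 2.08 m, the central angle is θ = 2 arccos(1 − 2y/D) = 4.326 rad. Then A = (D²/8)(θ − sin θ) = 4.68 m² and P = Dθ/2 = 5.775 m. Hydraulic radius R = A/P = 4.68/5.775 = 0.8104 m. Q_B = (1/0.03)·4.68·0.8104^(2/3)·√0.0042 = 8.788 m³/s.
The larger discharge is 8.788 m³/s and the smaller is 0.6774 m³/s; the ratio is 13.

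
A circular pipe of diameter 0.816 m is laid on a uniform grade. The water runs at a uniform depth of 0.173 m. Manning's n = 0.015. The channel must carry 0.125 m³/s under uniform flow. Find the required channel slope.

For a circular section of diameter D = 0.816 m at depth y = 0.173 m, the central angle is θ = 2 arccos(1 − 2y/D) = 1.914 rad. Then A = (D²/8)(θ − sin θ) = 0.08093 m² and P = Dθ/2 = 0.7809 m.
Hydraulic radius R = A/P = 0.08093/0.7809 = 0.1036 m.
From Manning's equation, S = [nQ / (1 A R^(2/3))]² = [0.015 × 0.125 / (1 × 0.08093 × 0.1036^(2/3))]² = 0.011.

S = 0.011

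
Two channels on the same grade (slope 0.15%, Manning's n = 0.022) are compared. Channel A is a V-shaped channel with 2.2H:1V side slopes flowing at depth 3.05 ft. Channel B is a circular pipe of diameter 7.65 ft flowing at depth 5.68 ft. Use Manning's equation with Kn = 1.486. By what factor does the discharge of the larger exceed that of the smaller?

2.51

Channel A: For a triangular section with side slope z = 2.2: A = zy² = 2.2×3.05² = 20.47 ft²; P = 2y√(1+z²) = 2×3.05×2.417 = 14.74 ft. Hydraulic radius R = A/P = 20.47/14.74 = 1.388 ft. Q_A = (1.486/0.022)·20.47·1.388^(2/3)·√0.0015 = 66.63 ft³/s.
Channel B: For a circular section of diameter D = 7.65 ft at depth y = 5.68 ft, the central angle is θ = 2 arccos(1 − 2y/D) = 4.154 rad. Then A = (D²/8)(θ − sin θ) = 36.59 ft² and P = Dθ/2 = 15.89 ft. Hydraulic radius R = A/P = 36.59/15.89 = 2.303 ft. Q_B = (1.486/0.022)·36.59·2.303^(2/3)·√0.0015 = 167 ft³/s.
The larger discharge is 167 ft³/s and the smaller is 66.63 ft³/s; the ratio is 2.51.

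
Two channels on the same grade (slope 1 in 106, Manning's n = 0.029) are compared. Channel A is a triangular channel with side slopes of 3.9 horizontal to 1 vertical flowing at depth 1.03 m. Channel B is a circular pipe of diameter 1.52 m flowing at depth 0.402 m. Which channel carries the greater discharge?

Channel A: For a triangular section with side slope z = 3.9: A = zy² = 3.9×1.03² = 4.138 m²; P = 2y√(1+z²) = 2×1.03×4.026 = 8.294 m. Hydraulic radius R = A/P = 4.138/8.294 = 0.4989 m. Q_A = (1/0.029)·4.138·0.4989^(2/3)·√0.009434 = 8.716 m³/s.
Channel B: For a circular section of diameter D = 1.52 m at depth y = 0.402 m, the central angle is θ = 2 arccos(1 − 2y/D) = 2.161 rad. Then A = (D²/8)(θ − sin θ) = 0.384 m² and P = Dθ/2 = 1.642 m. Hydraulic radius R = A/P = 0.384/1.642 = 0.2338 m. Q_B = (1/0.029)·0.384·0.2338^(2/3)·√0.009434 = 0.4881 m³/s.
Q_A = 8.716 m³/s vs Q_B = 0.4881 m³/s, so channel A carries more.

channel A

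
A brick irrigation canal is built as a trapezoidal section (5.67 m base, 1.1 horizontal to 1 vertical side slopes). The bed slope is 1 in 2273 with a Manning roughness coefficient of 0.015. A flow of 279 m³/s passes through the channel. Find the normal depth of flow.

y_n = 6.72 m

Manning's equation rearranged: A R^(2/3) = nQ / (1·√S) = 0.015 × 279 / (√0.0004399) = 199.5.
Trying y = 5.34 m: A R^(2/3) = 124.2 — too small.
Trying y = 7.44 m: A R^(2/3) = 247 — too large.
Trying y = 6.72 m: A R^(2/3) = 199.3 — matches.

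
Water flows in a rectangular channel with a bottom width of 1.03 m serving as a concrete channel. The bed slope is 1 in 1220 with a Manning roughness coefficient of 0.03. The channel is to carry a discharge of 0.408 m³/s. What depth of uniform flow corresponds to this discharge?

Manning's equation rearranged: A R^(2/3) = nQ / (1·√S) = 0.03 × 0.408 / (√0.0008197) = 0.4275.
Try y = 0.989 m: A R^(2/3) = 0.4949 — over.
Try y = 0.671 m: A R^(2/3) = 0.3038 — short.
Try y = 0.879 m: A R^(2/3) = 0.4277 — matches.

y_n = 0.879 m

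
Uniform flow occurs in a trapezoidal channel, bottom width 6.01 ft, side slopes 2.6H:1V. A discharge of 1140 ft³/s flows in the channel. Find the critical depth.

y_c = 5.5 ft

At critical depth, Q² T / (g A³) = 1, i.e. A³/T = Q²/g = 1140²/32.2 = 40360.
At y = 4.15 ft: A³/T = 12280 — too small.
At y = 6.24 ft: A³/T = 69440 — too large.
At y = 5.5 ft: A³/T = 40270 — close enough.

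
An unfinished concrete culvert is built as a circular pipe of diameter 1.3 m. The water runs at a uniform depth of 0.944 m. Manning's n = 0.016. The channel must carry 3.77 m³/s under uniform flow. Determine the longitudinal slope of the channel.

For a circular section of diameter D = 1.3 m at depth y = 0.944 m, the central angle is θ = 2 arccos(1 − 2y/D) = 4.08 rad. Then A = (D²/8)(θ − sin θ) = 1.032 m² and P = Dθ/2 = 2.652 m.
Hydraulic radius R = A/P = 1.032/2.652 = 0.3893 m.
From Manning's equation, S = [nQ / (1 A R^(2/3))]² = [0.016 × 3.77 / (1 × 1.032 × 0.3893^(2/3))]² = 0.012.

S = 0.012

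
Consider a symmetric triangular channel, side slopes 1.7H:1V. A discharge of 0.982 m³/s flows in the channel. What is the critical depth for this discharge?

y_c = 0.584 m

At critical depth, Q² T / (g A³) = 1, i.e. A³/T = Q²/g = 0.982²/9.81 = 0.0983.
At y = 0.455 m: A³/T = 0.02818 — low.
At y = 0.717 m: A³/T = 0.2738 — high.
At y = 0.584 m: A³/T = 0.09816 — close enough.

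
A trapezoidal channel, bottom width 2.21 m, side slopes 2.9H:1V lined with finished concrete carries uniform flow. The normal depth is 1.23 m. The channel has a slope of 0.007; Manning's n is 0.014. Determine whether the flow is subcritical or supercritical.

supercritical

With bottom width b = 2.21 m and side slope z = 2.9: A = (b + zy)y = (2.21 + 2.9×1.23)×1.23 = 7.106 m²; P = b + 2y√(1+z²) = 2.21 + 2×1.23×3.068 = 9.756 m.
Hydraulic radius R = A/P = 7.106/9.756 = 0.7283 m.
V = (1/n) R^(2/3) √S = (1/0.014) × 0.7283^(2/3) × √0.007 = 4.838 m/s. Hydraulic depth D_h = A/T = 7.106/9.344 = 0.7605 m.
Froude number Fr = V/√(g·D_h) = 4.838/√(9.81×0.7605) = 1.77, which is greater than 1, so the flow is supercritical.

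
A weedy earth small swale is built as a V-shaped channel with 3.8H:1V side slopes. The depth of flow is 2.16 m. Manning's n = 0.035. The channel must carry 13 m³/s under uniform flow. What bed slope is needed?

S = 0.000622

For a triangular section with side slope z = 3.8: A = zy² = 3.8×2.16² = 17.73 m²; P = 2y√(1+z²) = 2×2.16×3.929 = 16.97 m.
Hydraulic radius R = A/P = 17.73/16.97 = 1.044 m.
From Manning's equation, S = [nQ / (1 A R^(2/3))]² = [0.035 × 13 / (1 × 17.73 × 1.044^(2/3))]² = 0.000622.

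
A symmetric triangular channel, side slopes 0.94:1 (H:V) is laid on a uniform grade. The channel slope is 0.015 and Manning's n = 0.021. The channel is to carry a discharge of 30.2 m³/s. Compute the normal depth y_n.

Manning's equation rearranged: A R^(2/3) = nQ / (1·√S) = 0.021 × 30.2 / (√0.015) = 5.178.
Try y = 1.92 m: A R^(2/3) = 2.62 — too small.
Try y = 2.48 m: A R^(2/3) = 5.185 — matches.

y_n = 2.48 m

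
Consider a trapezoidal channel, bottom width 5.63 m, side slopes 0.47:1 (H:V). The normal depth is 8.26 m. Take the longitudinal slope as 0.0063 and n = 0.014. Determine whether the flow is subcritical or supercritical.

With bottom width b = 5.63 m and side slope z = 0.47: A = (b + zy)y = (5.63 + 0.47×8.26)×8.26 = 78.57 m²; P = b + 2y√(1+z²) = 5.63 + 2×8.26×1.105 = 23.88 m.
Hydraulic radius R = A/P = 78.57/23.88 = 3.29 m.
V = (1/n) R^(2/3) √S = (1/0.014) × 3.29^(2/3) × √0.0063 = 12.54 m/s. Hydraulic depth D_h = A/T = 78.57/13.39 = 5.866 m.
Froude number Fr = V/√(g·D_h) = 12.54/√(9.81×5.866) = 1.65, which is greater than 1, so the flow is supercritical.

supercritical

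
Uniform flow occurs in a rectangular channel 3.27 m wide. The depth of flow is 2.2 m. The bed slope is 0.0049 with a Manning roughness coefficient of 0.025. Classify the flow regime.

subcritical

Flow area A = b·y = 3.27 × 2.2 = 7.194 m². Wetted perimeter P = b + 2y = 3.27 + 2×2.2 = 7.67 m.
Hydraulic radius R = A/P = 7.194/7.67 = 0.9379 m.
V = (1/n) R^(2/3) √S = (1/0.025) × 0.9379^(2/3) × √0.0049 = 2.683 m/s. Hydraulic depth D_h = A/T = 7.194/3.27 = 2.2 m.
Froude number Fr = V/√(g·D_h) = 2.683/√(9.81×2.2) = 0.578, which is less than 1, so the flow is subcritical.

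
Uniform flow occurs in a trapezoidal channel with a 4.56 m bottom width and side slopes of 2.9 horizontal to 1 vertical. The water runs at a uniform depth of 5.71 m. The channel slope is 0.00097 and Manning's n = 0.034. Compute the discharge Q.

Q = 232 m³/s

With bottom width b = 4.56 m and side slope z = 2.9: A = (b + zy)y = (4.56 + 2.9×5.71)×5.71 = 120.6 m²; P = b + 2y√(1+z²) = 4.56 + 2×5.71×3.068 = 39.59 m.
Hydraulic radius R = A/P = 120.6/39.59 = 3.046 m.
Manning's equation: Q = (1/n) A R^(2/3) S^(1/2) = (1/0.034) × 120.6 × 3.046^(2/3) × 0.00097^(1/2) = 232 m³/s.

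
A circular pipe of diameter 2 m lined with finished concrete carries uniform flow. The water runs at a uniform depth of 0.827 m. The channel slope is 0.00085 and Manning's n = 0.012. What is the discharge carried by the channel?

Q = 1.72 m³/s

For a circular section of diameter D = 2 m at depth y = 0.827 m, the central angle is θ = 2 arccos(1 − 2y/D) = 2.794 rad. Then A = (D²/8)(θ − sin θ) = 1.227 m² and P = Dθ/2 = 2.794 m.
Hydraulic radius R = A/P = 1.227/2.794 = 0.439 m.
Manning's equation: Q = (1/n) A R^(2/3) S^(1/2) = (1/0.012) × 1.227 × 0.439^(2/3) × 0.00085^(1/2) = 1.72 m³/s.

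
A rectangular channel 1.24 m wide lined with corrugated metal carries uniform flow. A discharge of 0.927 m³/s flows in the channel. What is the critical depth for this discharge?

y_c = 0.385 m

For a rectangular channel, critical depth y_c = (q²/g)^(1/3) where q = Q/b = 0.927/1.24 = 0.7476 m²/s.
So y_c = (0.7476²/9.81)^(1/3) = 0.385 m.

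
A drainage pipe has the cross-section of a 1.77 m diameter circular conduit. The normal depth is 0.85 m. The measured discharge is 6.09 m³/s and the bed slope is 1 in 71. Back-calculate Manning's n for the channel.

n = 0.013

For a circular section of diameter D = 1.77 m at depth y = 0.85 m, the central angle is θ = 2 arccos(1 − 2y/D) = 3.062 rad. Then A = (D²/8)(θ − sin θ) = 1.168 m² and P = Dθ/2 = 2.71 m.
Hydraulic radius R = A/P = 1.168/2.71 = 0.4311 m.
Rearranging Manning's equation: n = (1/Q) A R^(2/3) S^(1/2) = (1/6.09) × 1.168 × 0.4311^(2/3) × √0.01408 = 0.013.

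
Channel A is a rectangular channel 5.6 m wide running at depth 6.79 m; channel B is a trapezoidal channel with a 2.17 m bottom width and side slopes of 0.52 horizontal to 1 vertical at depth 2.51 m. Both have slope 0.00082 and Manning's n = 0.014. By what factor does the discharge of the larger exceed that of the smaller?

Channel A: Flow area A = b·y = 5.6 × 6.79 = 38.02 m². Wetted perimeter P = b + 2y = 5.6 + 2×6.79 = 19.18 m. Hydraulic radius R = A/P = 38.02/19.18 = 1.982 m. Q_A = (1/0.014)·38.02·1.982^(2/3)·√0.00082 = 122.7 m³/s.
Channel B: With bottom width b = 2.17 m and side slope z = 0.52: A = (b + zy)y = (2.17 + 0.52×2.51)×2.51 = 8.723 m²; P = b + 2y√(1+z²) = 2.17 + 2×2.51×1.127 = 7.828 m. Hydraulic radius R = A/P = 8.723/7.828 = 1.114 m. Q_B = (1/0.014)·8.723·1.114^(2/3)·√0.00082 = 19.18 m³/s.
The larger discharge is 122.7 m³/s and the smaller is 19.18 m³/s; the ratio is 6.4.

6.4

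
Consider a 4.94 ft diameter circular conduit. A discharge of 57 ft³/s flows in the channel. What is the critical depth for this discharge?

At critical depth, Q² T / (g A³) = 1, i.e. A³/T = Q²/g = 57²/32.2 = 100.9.
Trying y = 2.72 ft: A³/T = 257.5 — over.
Trying y = 2.13 ft: A³/T = 101.1 — matches.

y_c = 2.13 ft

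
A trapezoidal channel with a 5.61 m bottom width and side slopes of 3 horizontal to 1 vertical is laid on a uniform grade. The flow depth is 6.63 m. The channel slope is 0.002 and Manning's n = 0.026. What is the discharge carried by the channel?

With bottom width b = 5.61 m and side slope z = 3: A = (b + zy)y = (5.61 + 3×6.63)×6.63 = 169.1 m²; P = b + 2y√(1+z²) = 5.61 + 2×6.63×3.162 = 47.54 m.
Hydraulic radius R = A/P = 169.1/47.54 = 3.556 m.
Manning's equation: Q = (1/n) A R^(2/3) S^(1/2) = (1/0.026) × 169.1 × 3.556^(2/3) × 0.002^(1/2) = 678 m³/s.

Q = 678 m³/s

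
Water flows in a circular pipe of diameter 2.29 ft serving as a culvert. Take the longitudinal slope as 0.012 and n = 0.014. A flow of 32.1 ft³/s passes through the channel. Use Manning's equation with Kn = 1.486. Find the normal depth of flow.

y_n = 1.82 ft

Manning's equation rearranged: A R^(2/3) = nQ / (1.486·√S) = 0.014 × 32.1 / (1.486 × √0.012) = 2.761.
Try y = 1.55 ft: A R^(2/3) = 2.273 — low.
Try y = 1.99 ft: A R^(2/3) = 2.971 — high.
Try y = 1.82 ft: A R^(2/3) = 2.758 — close enough.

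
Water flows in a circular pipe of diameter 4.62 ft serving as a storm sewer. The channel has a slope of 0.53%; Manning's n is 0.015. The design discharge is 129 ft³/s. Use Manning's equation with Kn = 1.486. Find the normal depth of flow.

Manning's equation rearranged: A R^(2/3) = nQ / (1.486·√S) = 0.015 × 129 / (1.486 × √0.0053) = 17.89.
Try y = 3.03 ft: A R^(2/3) = 14.14 — too small.
Try y = 4.02 ft: A R^(2/3) = 19.32 — too large.
Try y = 3.66 ft: A R^(2/3) = 17.86 — matches.

y_n = 3.66 ft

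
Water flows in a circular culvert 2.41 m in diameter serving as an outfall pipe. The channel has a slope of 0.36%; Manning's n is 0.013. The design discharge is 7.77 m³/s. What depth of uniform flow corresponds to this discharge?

Manning's equation rearranged: A R^(2/3) = nQ / (1·√S) = 0.013 × 7.77 / (√0.0036) = 1.683.
Trying y = 1.33 m: A R^(2/3) = 1.916 — over.
Trying y = 1.04 m: A R^(2/3) = 1.258 — short.
Trying y = 1.23 m: A R^(2/3) = 1.684 — close enough.

y_n = 1.23 m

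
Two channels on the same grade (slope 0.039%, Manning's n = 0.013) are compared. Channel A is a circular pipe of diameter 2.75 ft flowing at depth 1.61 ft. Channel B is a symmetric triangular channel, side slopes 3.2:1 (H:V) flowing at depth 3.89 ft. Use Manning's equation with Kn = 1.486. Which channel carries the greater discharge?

Channel A: For a circular section of diameter D = 2.75 ft at depth y = 1.61 ft, the central angle is θ = 2 arccos(1 − 2y/D) = 3.485 rad. Then A = (D²/8)(θ − sin θ) = 3.613 ft² and P = Dθ/2 = 4.792 ft. Hydraulic radius R = A/P = 3.613/4.792 = 0.7539 ft. Q_A = (1.486/0.013)·3.613·0.7539^(2/3)·√0.00039 = 6.756 ft³/s.
Channel B: For a triangular section with side slope z = 3.2: A = zy² = 3.2×3.89² = 48.42 ft²; P = 2y√(1+z²) = 2×3.89×3.353 = 26.08 ft. Hydraulic radius R = A/P = 48.42/26.08 = 1.856 ft. Q_B = (1.486/0.013)·48.42·1.856^(2/3)·√0.00039 = 165.1 ft³/s.
Q_A = 6.756 ft³/s vs Q_B = 165.1 ft³/s, so channel B carries more.

channel B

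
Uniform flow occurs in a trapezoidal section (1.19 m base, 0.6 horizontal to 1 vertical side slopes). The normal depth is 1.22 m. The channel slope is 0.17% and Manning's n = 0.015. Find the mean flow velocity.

With bottom width b = 1.19 m and side slope z = 0.6: A = (b + zy)y = (1.19 + 0.6×1.22)×1.22 = 2.345 m²; P = b + 2y√(1+z²) = 1.19 + 2×1.22×1.166 = 4.036 m.
Hydraulic radius R = A/P = 2.345/4.036 = 0.5811 m.
From Manning's equation, V = (1/n) R^(2/3) S^(1/2) = (1/0.015) × 0.5811^(2/3) × 0.0017^(1/2) = 1.91 m/s.

V = 1.91 m/s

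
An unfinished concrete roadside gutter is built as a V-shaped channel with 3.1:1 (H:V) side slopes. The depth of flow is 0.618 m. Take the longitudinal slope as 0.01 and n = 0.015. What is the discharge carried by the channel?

For a triangular section with side slope z = 3.1: A = zy² = 3.1×0.618² = 1.184 m²; P = 2y√(1+z²) = 2×0.618×3.257 = 4.026 m.
Hydraulic radius R = A/P = 1.184/4.026 = 0.2941 m.
Manning's equation: Q = (1/n) A R^(2/3) S^(1/2) = (1/0.015) × 1.184 × 0.2941^(2/3) × 0.01^(1/2) = 3.49 m³/s.

Q = 3.49 m³/s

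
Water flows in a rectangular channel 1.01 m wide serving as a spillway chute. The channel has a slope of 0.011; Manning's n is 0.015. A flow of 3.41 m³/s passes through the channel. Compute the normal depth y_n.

y_n = 1 m

Manning's equation rearranged: A R^(2/3) = nQ / (1·√S) = 0.015 × 3.41 / (√0.011) = 0.4877.
Try y = 0.835 m: A R^(2/3) = 0.3902 — too small.
Try y = 1.18 m: A R^(2/3) = 0.596 — too large.
Try y = 1 m: A R^(2/3) = 0.4877 — matches.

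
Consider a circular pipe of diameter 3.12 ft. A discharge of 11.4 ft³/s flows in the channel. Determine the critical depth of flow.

At critical depth, Q² T / (g A³) = 1, i.e. A³/T = Q²/g = 11.4²/32.2 = 4.036.
Trying y = 0.932 ft: A³/T = 2.469 — short.
Trying y = 1.24 ft: A³/T = 7.433 — over.
Trying y = 1.06 ft: A³/T = 4.062 — ≈ 4.036.

y_c = 1.06 ft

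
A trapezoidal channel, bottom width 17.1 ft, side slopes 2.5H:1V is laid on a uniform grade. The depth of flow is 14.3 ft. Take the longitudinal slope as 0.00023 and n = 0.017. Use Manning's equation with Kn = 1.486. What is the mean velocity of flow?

V = 5.32 ft/s

With bottom width b = 17.1 ft and side slope z = 2.5: A = (b + zy)y = (17.1 + 2.5×14.3)×14.3 = 755.8 ft²; P = b + 2y√(1+z²) = 17.1 + 2×14.3×2.693 = 94.11 ft.
Hydraulic radius R = A/P = 755.8/94.11 = 8.031 ft.
From Manning's equation, V = (1.486/n) R^(2/3) S^(1/2) = (1.486/0.017) × 8.031^(2/3) × 0.00023^(1/2) = 5.32 ft/s.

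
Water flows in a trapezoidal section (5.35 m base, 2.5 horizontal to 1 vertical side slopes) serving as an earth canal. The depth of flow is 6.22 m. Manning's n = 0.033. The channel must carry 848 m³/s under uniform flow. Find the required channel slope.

With bottom width b = 5.35 m and side slope z = 2.5: A = (b + zy)y = (5.35 + 2.5×6.22)×6.22 = 130 m²; P = b + 2y√(1+z²) = 5.35 + 2×6.22×2.693 = 38.85 m.
Hydraulic radius R = A/P = 130/38.85 = 3.347 m.
From Manning's equation, S = [nQ / (1 A R^(2/3))]² = [0.033 × 848 / (1 × 130 × 3.347^(2/3))]² = 0.00926.

S = 0.00926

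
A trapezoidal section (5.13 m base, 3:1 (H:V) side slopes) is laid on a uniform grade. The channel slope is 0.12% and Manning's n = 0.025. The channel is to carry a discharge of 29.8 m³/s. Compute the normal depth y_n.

Manning's equation rearranged: A R^(2/3) = nQ / (1·√S) = 0.025 × 29.8 / (√0.0012) = 21.51.
Trying y = 2.16 m: A R^(2/3) = 30.4 — high.
Trying y = 1.47 m: A R^(2/3) = 13.76 — low.
Trying y = 1.83 m: A R^(2/3) = 21.5 — ≈ 21.51.

y_n = 1.83 m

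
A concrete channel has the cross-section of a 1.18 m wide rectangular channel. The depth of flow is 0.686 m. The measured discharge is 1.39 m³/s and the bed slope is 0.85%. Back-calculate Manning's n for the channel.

n = 0.025

Flow area A = b·y = 1.18 × 0.686 = 0.8095 m². Wetted perimeter P = b + 2y = 1.18 + 2×0.686 = 2.552 m.
Hydraulic radius R = A/P = 0.8095/2.552 = 0.3172 m.
Rearranging Manning's equation: n = (1/Q) A R^(2/3) S^(1/2) = (1/1.39) × 0.8095 × 0.3172^(2/3) × √0.0085 = 0.025.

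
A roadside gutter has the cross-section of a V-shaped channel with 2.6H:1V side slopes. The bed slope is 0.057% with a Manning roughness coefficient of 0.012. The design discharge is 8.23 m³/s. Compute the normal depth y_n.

Manning's equation rearranged: A R^(2/3) = nQ / (1·√S) = 0.012 × 8.23 / (√0.00057) = 4.137.
Trying y = 1.83 m: A R^(2/3) = 7.838 — high.
Trying y = 1.13 m: A R^(2/3) = 2.167 — low.
Trying y = 1.44 m: A R^(2/3) = 4.136 — ≈ 4.137.

y_n = 1.44 m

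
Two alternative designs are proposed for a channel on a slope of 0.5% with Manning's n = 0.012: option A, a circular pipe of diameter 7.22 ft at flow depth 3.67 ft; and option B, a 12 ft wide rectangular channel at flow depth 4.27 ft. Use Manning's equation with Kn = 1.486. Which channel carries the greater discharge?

channel B

Channel A: For a circular section of diameter D = 7.22 ft at depth y = 3.67 ft, the central angle is θ = 2 arccos(1 − 2y/D) = 3.175 rad. Then A = (D²/8)(θ − sin θ) = 20.9 ft² and P = Dθ/2 = 11.46 ft. Hydraulic radius R = A/P = 20.9/11.46 = 1.824 ft. Q_A = (1.486/0.012)·20.9·1.824^(2/3)·√0.005 = 273.2 ft³/s.
Channel B: Flow area A = b·y = 12 × 4.27 = 51.24 ft². Wetted perimeter P = b + 2y = 12 + 2×4.27 = 20.54 ft. Hydraulic radius R = A/P = 51.24/20.54 = 2.495 ft. Q_B = (1.486/0.012)·51.24·2.495^(2/3)·√0.005 = 825.3 ft³/s.
Q_A = 273.2 ft³/s vs Q_B = 825.3 ft³/s, so channel B carries more.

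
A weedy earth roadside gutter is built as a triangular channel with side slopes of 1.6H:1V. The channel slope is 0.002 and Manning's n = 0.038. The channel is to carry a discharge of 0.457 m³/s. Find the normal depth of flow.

Manning's equation rearranged: A R^(2/3) = nQ / (1·√S) = 0.038 × 0.457 / (√0.002) = 0.3883.
Try y = 0.877 m: A R^(2/3) = 0.6363 — too large.
Try y = 0.729 m: A R^(2/3) = 0.3887 — close enough.

y_n = 0.729 m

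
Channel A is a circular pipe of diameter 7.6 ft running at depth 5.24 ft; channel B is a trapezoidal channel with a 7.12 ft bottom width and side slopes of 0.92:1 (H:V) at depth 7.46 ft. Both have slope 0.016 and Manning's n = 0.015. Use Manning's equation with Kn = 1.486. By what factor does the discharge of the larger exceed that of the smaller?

4.45

Channel A: For a circular section of diameter D = 7.6 ft at depth y = 5.24 ft, the central angle is θ = 2 arccos(1 − 2y/D) = 3.919 rad. Then A = (D²/8)(θ − sin θ) = 33.36 ft² and P = Dθ/2 = 14.89 ft. Hydraulic radius R = A/P = 33.36/14.89 = 2.24 ft. Q_A = (1.486/0.015)·33.36·2.24^(2/3)·√0.016 = 715.6 ft³/s.
Channel B: With bottom width b = 7.12 ft and side slope z = 0.92: A = (b + zy)y = (7.12 + 0.92×7.46)×7.46 = 104.3 ft²; P = b + 2y√(1+z²) = 7.12 + 2×7.46×1.359 = 27.39 ft. Hydraulic radius R = A/P = 104.3/27.39 = 3.808 ft. Q_B = (1.486/0.015)·104.3·3.808^(2/3)·√0.016 = 3188 ft³/s.
The larger discharge is 3188 ft³/s and the smaller is 715.6 ft³/s; the ratio is 4.45.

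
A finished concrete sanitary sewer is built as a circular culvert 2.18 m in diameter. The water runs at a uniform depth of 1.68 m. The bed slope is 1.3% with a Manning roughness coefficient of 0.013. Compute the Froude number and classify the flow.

For a circular section of diameter D = 2.18 m at depth y = 1.68 m, the central angle is θ = 2 arccos(1 − 2y/D) = 4.286 rad. Then A = (D²/8)(θ − sin θ) = 3.087 m² and P = Dθ/2 = 4.671 m.
Hydraulic radius R = A/P = 3.087/4.671 = 0.6608 m.
V = (1/n) R^(2/3) √S = (1/0.013) × 0.6608^(2/3) × √0.013 = 6.654 m/s. Hydraulic depth D_h = A/T = 3.087/1.833 = 1.684 m.
Froude number Fr = V/√(g·D_h) = 6.654/√(9.81×1.684) = 1.64, which is greater than 1, so the flow is supercritical.

supercritical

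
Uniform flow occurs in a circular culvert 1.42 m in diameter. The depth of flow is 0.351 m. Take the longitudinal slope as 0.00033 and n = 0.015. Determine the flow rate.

Q = 0.129 m³/s

For a circular section of diameter D = 1.42 m at depth y = 0.351 m, the central angle is θ = 2 arccos(1 − 2y/D) = 2.081 rad. Then A = (D²/8)(θ − sin θ) = 0.3047 m² and P = Dθ/2 = 1.478 m.
Hydraulic radius R = A/P = 0.3047/1.478 = 0.2062 m.
Manning's equation: Q = (1/n) A R^(2/3) S^(1/2) = (1/0.015) × 0.3047 × 0.2062^(2/3) × 0.00033^(1/2) = 0.129 m³/s.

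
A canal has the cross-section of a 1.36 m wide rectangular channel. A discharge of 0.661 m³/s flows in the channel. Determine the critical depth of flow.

y_c = 0.289 m

For a rectangular channel, critical depth y_c = (q²/g)^(1/3) where q = Q/b = 0.661/1.36 = 0.486 m²/s.
So y_c = (0.486²/9.81)^(1/3) = 0.289 m.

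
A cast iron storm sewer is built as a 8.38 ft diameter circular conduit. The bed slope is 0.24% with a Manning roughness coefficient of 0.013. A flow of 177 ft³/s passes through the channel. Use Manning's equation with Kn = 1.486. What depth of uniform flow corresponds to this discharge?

y_n = 3.42 ft

Manning's equation rearranged: A R^(2/3) = nQ / (1.486·√S) = 0.013 × 177 / (1.486 × √0.0024) = 31.61.
Trying y = 2.34 ft: A R^(2/3) = 15.38 — too small.
Trying y = 4.07 ft: A R^(2/3) = 42.97 — too large.
Trying y = 3.42 ft: A R^(2/3) = 31.57 — matches.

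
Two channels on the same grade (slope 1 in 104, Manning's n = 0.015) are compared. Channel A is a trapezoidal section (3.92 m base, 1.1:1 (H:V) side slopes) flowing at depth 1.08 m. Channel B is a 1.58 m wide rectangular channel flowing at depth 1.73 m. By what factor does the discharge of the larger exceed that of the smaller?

Channel A: With bottom width b = 3.92 m and side slope z = 1.1: A = (b + zy)y = (3.92 + 1.1×1.08)×1.08 = 5.517 m²; P = b + 2y√(1+z²) = 3.92 + 2×1.08×1.487 = 7.131 m. Hydraulic radius R = A/P = 5.517/7.131 = 0.7736 m. Q_A = (1/0.015)·5.517·0.7736^(2/3)·√0.009615 = 30.39 m³/s.
Channel B: Flow area A = b·y = 1.58 × 1.73 = 2.733 m². Wetted perimeter P = b + 2y = 1.58 + 2×1.73 = 5.04 m. Hydraulic radius R = A/P = 2.733/5.04 = 0.5423 m. Q_B = (1/0.015)·2.733·0.5423^(2/3)·√0.009615 = 11.88 m³/s.
The larger discharge is 30.39 m³/s and the smaller is 11.88 m³/s; the ratio is 2.56.

2.56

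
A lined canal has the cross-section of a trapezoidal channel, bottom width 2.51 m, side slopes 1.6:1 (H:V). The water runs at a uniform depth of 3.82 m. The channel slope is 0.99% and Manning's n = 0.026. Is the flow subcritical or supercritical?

With bottom width b = 2.51 m and side slope z = 1.6: A = (b + zy)y = (2.51 + 1.6×3.82)×3.82 = 32.94 m²; P = b + 2y√(1+z²) = 2.51 + 2×3.82×1.887 = 16.93 m.
Hydraulic radius R = A/P = 32.94/16.93 = 1.946 m.
V = (1/n) R^(2/3) √S = (1/0.026) × 1.946^(2/3) × √0.0099 = 5.965 m/s. Hydraulic depth D_h = A/T = 32.94/14.73 = 2.235 m.
Froude number Fr = V/√(g·D_h) = 5.965/√(9.81×2.235) = 1.27, which is greater than 1, so the flow is supercritical.

supercritical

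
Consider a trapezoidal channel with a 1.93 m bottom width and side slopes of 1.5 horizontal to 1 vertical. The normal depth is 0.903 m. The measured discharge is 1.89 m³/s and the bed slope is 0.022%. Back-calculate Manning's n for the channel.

n = 0.016

With bottom width b = 1.93 m and side slope z = 1.5: A = (b + zy)y = (1.93 + 1.5×0.903)×0.903 = 2.966 m²; P = b + 2y√(1+z²) = 1.93 + 2×0.903×1.803 = 5.186 m.
Hydraulic radius R = A/P = 2.966/5.186 = 0.5719 m.
Rearranging Manning's equation: n = (1/Q) A R^(2/3) S^(1/2) = (1/1.89) × 2.966 × 0.5719^(2/3) × √0.00022 = 0.016.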